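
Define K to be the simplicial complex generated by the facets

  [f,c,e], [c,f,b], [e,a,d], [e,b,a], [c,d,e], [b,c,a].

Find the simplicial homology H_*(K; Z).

H_0 = Z,  H_1 = Z,  H_2 = 0.

Order the vertices as a < b < c < d < e < f. Listing each simplex with vertices in this order, K has dimension 2 with simplices:

  0-simplices (6): a, b, c, d, e, f
  1-simplices (12): ab, ac, ad, ae, bc, be, bf, cd, ce, cf, de, ef
  2-simplices (6): abc, abe, ade, bcf, cde, cef

giving chain groups C_0 ≅ Z^6, C_1 ≅ Z^12, C_2 ≅ Z^6.

The boundary map ∂_1: C_1 → C_0 sends each edge [p,q] (with p < q) to q − p. For instance
  ∂ab = b − a.
This gives a 6×12 integer matrix of rank 5; reducing to Smith normal form yields diagonal entries (1,1,1,1,1).

The boundary map ∂_2: C_2 → C_1 acts by ∂[p,q,r] = [q,r] − [p,r] + [p,q]. For instance
  ∂abc = bc − ac + ab,
  ∂cef = ef − cf + ce.
This gives a 12×6 integer matrix of rank 6; reducing to Smith normal form yields diagonal entries (1,1,1,1,1,1).

Reading off H_k = ker ∂_k / im ∂_{k+1}:

  H_0: rank C_0 − rank ∂_1 = 6 − 5 = 1, and the invariant factors of ∂_1 are all 1, so H_0 = Z.
  H_1: rank ker ∂_1 − rank ∂_2 = (12 − 5) − 6 = 1, and the invariant factors of ∂_2 are all 1, so H_1 = Z.
  H_2: rank ker ∂_2 − rank ∂_3 = (6 − 6) − 0 = 0, and there is no ∂_3, so H_2 = 0.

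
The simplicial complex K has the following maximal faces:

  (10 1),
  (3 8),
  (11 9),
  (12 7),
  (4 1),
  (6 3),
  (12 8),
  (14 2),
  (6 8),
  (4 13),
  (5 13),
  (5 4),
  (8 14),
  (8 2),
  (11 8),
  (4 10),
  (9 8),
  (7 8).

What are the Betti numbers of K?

Fix the vertex order 1 < 2 < 3 < 4 < 5 < 6 < 7 < 8 < 9 < 10 < 11 < 12 < 13 < 14 and write every simplex with vertices in increasing order. Then dim K = 1 and the simplices of K are:

  0-simplices (14): [1], [2], [3], [4], [5], [6], [7], [8], [9], [10], [11], [12], [13], [14]
  1-simplices (18): [1,4], [1,10], [2,8], [2,14], [3,6], [3,8], [4,5], [4,10], [4,13], [5,13], [6,8], [7,8], [7,12], [8,9], [8,11], [8,12], [8,14], [9,11]

so the chain groups are C_0 ≅ Z^14, C_1 ≅ Z^18.

Boundary ∂_1: C_1 → C_0 is given by ∂[p,q] = [q] − [p].
The 14×18 boundary matrix has rank 12 and Smith normal form diag(1,1,1,1,1,1,1,1,1,1,1,1).

From H_k ≅ ker(∂_k) / im(∂_{k+1}) we obtain:

  H_0: rank C_0 − rank ∂_1 = 14 − 12 = 2, and the invariant factors of ∂_1 are all 1, so H_0 = Z^2.
  H_1: rank ker ∂_1 − rank ∂_2 = (18 − 12) − 0 = 6, and there is no ∂_2, so H_1 = Z^6.

As a check, the Euler characteristic is 14 − 18 = -4, which agrees with 2 − 6 = -4.

Hence the Betti numbers are b_0 = 2, b_1 = 6.

b_0 = 2, b_1 = 6.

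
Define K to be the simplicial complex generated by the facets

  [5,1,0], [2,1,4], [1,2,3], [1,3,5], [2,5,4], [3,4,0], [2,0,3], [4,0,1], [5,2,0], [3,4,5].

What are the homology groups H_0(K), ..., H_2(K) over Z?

Fix the vertex order 0 < 1 < 2 < 3 < 4 < 5 and write every simplex with vertices in increasing order. Then dim K = 2 and the simplices of K are:

  0-simplices (6): [0], [1], [2], [3], [4], [5]
  1-simplices (15): [0,1], [0,2], [0,3], [0,4], [0,5], [1,2], [1,3], [1,4], [1,5], [2,3], [2,4], [2,5], [3,4], [3,5], [4,5]
  2-simplices (10): [0,1,4], [0,1,5], [0,2,3], [0,2,5], [0,3,4], [1,2,3], [1,2,4], [1,3,5], [2,4,5], [3,4,5]

so the chain groups are C_0 ≅ Z^6, C_1 ≅ Z^15, C_2 ≅ Z^10.

Boundary ∂_1: C_1 → C_0 maps an edge to its endpoints' difference, ∂[p,q] = q − p. For instance
  ∂[0,4] = [4] − [0].
As a 6×15 matrix over Z this has rank 5, with invariant factors (1,1,1,1,1).

Boundary ∂_2: C_2 → C_1 maps a triangle to the signed sum of its edges. For instance
  ∂[2,4,5] = [4,5] − [2,5] + [2,4],
  ∂[1,2,3] = [2,3] − [1,3] + [1,2].
The resulting 15×10 matrix has rank 10, and its Smith normal form has invariant factors (1,1,1,1,1,1,1,1,1,2).

Now H_k = ker ∂_k / im ∂_{k+1}, so:

  H_0: rank C_0 − rank ∂_1 = 6 − 5 = 1, and the invariant factors of ∂_1 are all 1, so H_0 ≅ Z.
  H_1: rank ker ∂_1 − rank ∂_2 = (15 − 5) − 10 = 0, and ∂_2 has invariant factor 2 > 1, so H_1 ≅ Z_2.
  H_2: rank ker ∂_2 − rank ∂_3 = (10 − 10) − 0 = 0, and there is no ∂_3, so H_2 ≅ 0.

As a check, the Euler characteristic is 6 − 15 + 10 = 1, which agrees with 1 − 0 + 0 = 1.

H_0 = Z,  H_1 = Z_2,  H_2 = 0.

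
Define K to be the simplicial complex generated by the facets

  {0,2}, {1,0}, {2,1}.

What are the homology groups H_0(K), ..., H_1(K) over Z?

H_0 ≅ Z,  H_1 ≅ Z.

We work with the vertex ordering 0 < 1 < 2. The simplices of K, each written with vertices in increasing order, are:

  0-simplices (3): [0], [1], [2]
  1-simplices (3): [0,1], [0,2], [1,2]

so the chain groups are C_0 ≅ Z^3, C_1 ≅ Z^3.

∂_1: C_1 → C_0 is given by ∂[p,q] = [q] − [p].
The resulting 3×3 matrix has rank 2, and its Smith normal form has invariant factors (1,1).

From H_k ≅ ker(∂_k) / im(∂_{k+1}) we obtain:

  H_0: rank C_0 − rank ∂_1 = 3 − 2 = 1, and the invariant factors of ∂_1 are all 1, so H_0 = Z.
  H_1: rank ker ∂_1 − rank ∂_2 = (3 − 2) − 0 = 1, and there is no ∂_2, so H_1 = Z.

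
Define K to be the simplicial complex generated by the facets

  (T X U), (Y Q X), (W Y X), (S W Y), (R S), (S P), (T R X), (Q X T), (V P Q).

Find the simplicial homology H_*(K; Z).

Order the vertices as P < Q < R < S < T < U < V < W < X < Y. Listing each simplex with vertices in this order, K has dimension 2 with simplices:

  0-simplices (10): P, Q, R, S, T, U, V, W, X, Y
  1-simplices (18): PQ, PS, PV, QT, QV, QX, QY, RS, RT, RX, SW, SY, TU, TX, UX, WX, WY, XY
  2-simplices (7): PQV, QTX, QXY, RTX, SWY, TUX, WXY

giving chain groups C_0 ≅ Z^10, C_1 ≅ Z^18, C_2 ≅ Z^7.

Boundary ∂_1: C_1 → C_0 is given by ∂[p,q] = [q] − [p].
This gives a 10×18 integer matrix of rank 9; reducing to Smith normal form yields diagonal entries (1,1,1,1,1,1,1,1,1).

Boundary ∂_2: C_2 → C_1 acts by ∂[p,q,r] = [q,r] − [p,r] + [p,q]. For instance
  ∂TUX = UX − TX + TU,
  ∂SWY = WY − SY + SW.
The 18×7 boundary matrix has rank 7 and Smith normal form diag(1,1,1,1,1,1,1).

Reading off H_k = ker ∂_k / im ∂_{k+1}:

  H_0: rank C_0 − rank ∂_1 = 10 − 9 = 1, and the invariant factors of ∂_1 are all 1, so H_0 ≅ Z.
  H_1: rank ker ∂_1 − rank ∂_2 = (18 − 9) − 7 = 2, and the invariant factors of ∂_2 are all 1, so H_1 ≅ Z^2.
  H_2: rank ker ∂_2 − rank ∂_3 = (7 − 7) − 0 = 0, and there is no ∂_3, so H_2 ≅ 0.

H_0 ≅ Z,  H_1 ≅ Z^2,  H_2 = 0.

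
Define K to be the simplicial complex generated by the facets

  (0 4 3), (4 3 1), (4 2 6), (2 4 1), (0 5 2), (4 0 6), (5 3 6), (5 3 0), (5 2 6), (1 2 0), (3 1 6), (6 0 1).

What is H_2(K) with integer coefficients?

Order the vertices as 0 < 1 < 2 < 3 < 4 < 5 < 6. Listing each simplex with vertices in this order, K has dimension 2 with simplices:

  0-simplices (7): [0], [1], [2], [3], [4], [5], [6]
  1-simplices (18): [0,1], [0,2], [0,3], [0,4], [0,5], [0,6], [1,2], [1,3], [1,4], [1,6], [2,4], [2,5], [2,6], [3,4], [3,5], [3,6], [4,6], [5,6]
  2-simplices (12): [0,1,2], [0,1,6], [0,2,5], [0,3,4], [0,3,5], [0,4,6], [1,2,4], [1,3,4], [1,3,6], [2,4,6], [2,5,6], [3,5,6]

so the chain groups are C_0 ≅ Z^7, C_1 ≅ Z^18, C_2 ≅ Z^12.

Boundary ∂_1: C_1 → C_0 sends each edge [p,q] (with p < q) to q − p.
This gives a 7×18 integer matrix of rank 6; reducing to Smith normal form yields diagonal entries (1,1,1,1,1,1).

The boundary map ∂_2: C_2 → C_1 sends each 2-simplex [p,q,r] to [q,r] − [p,r] + [p,q]. For instance
  ∂[0,1,6] = [1,6] − [0,6] + [0,1],
  ∂[0,3,4] = [3,4] − [0,4] + [0,3].
The resulting 18×12 matrix has rank 12, and its Smith normal form has invariant factors (1,1,1,1,1,1,1,1,1,1,1,2).

From H_k ≅ ker(∂_k) / im(∂_{k+1}) we obtain:

  H_2: rank ker ∂_2 − rank ∂_3 = (12 − 12) − 0 = 0, and there is no ∂_3, so H_2 ≅ 0.

H_2 ≅ 0.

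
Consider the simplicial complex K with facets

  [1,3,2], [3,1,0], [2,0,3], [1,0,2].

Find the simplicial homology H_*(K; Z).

H_0 ≅ Z,  H_1 = 0,  H_2 ≅ Z.

Take the total order 0 < 1 < 2 < 3 on the vertex set. Then K (dimension 2) consists of the simplices:

  0-simplices (4): [0], [1], [2], [3]
  1-simplices (6): [0,1], [0,2], [0,3], [1,2], [1,3], [2,3]
  2-simplices (4): [0,1,2], [0,1,3], [0,2,3], [1,2,3]

so the chain groups are C_0 ≅ Z^4, C_1 ≅ Z^6, C_2 ≅ Z^4.

The boundary map ∂_1: C_1 → C_0 sends each edge [p,q] (with p < q) to q − p. For instance
  ∂[0,3] = [3] − [0].
This gives a 4×6 integer matrix of rank 3; reducing to Smith normal form yields diagonal entries (1,1,1).

The boundary map ∂_2: C_2 → C_1 maps a triangle to the signed sum of its edges. For instance
  ∂[0,1,2] = [1,2] − [0,2] + [0,1],
  ∂[1,2,3] = [2,3] − [1,3] + [1,2].
The 6×4 boundary matrix has rank 3 and Smith normal form diag(1,1,1).

From H_k ≅ ker(∂_k) / im(∂_{k+1}) we obtain:

  H_0: rank C_0 − rank ∂_1 = 4 − 3 = 1, and the invariant factors of ∂_1 are all 1, so H_0 = Z.
  H_1: rank ker ∂_1 − rank ∂_2 = (6 − 3) − 3 = 0, and the invariant factors of ∂_2 are all 1, so H_1 = 0.
  H_2: rank ker ∂_2 − rank ∂_3 = (4 − 3) − 0 = 1, and there is no ∂_3, so H_2 = Z.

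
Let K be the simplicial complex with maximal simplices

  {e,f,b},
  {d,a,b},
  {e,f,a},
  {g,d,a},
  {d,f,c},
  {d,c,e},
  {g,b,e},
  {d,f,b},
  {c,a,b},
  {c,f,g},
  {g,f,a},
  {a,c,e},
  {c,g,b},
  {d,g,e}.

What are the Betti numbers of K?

b_0 = 1, b_1 = 2, b_2 = 1.

Take the total order a < b < c < d < e < f < g on the vertex set. Then K (dimension 2) consists of the simplices:

  0-simplices (7): a, b, c, d, e, f, g
  1-simplices (21): ab, ac, ad, ae, af, ag, bc, bd, be, bf, bg, cd, ce, cf, cg, de, df, dg, ef, eg, fg
  2-simplices (14): abc, abd, ace, adg, aef, afg, bcg, bdf, bef, beg, cde, cdf, cfg, deg

so the chain groups are C_0 ≅ Z^7, C_1 ≅ Z^21, C_2 ≅ Z^14.

∂_1: C_1 → C_0 maps an edge to its endpoints' difference, ∂[p,q] = q − p. For instance
  ∂eg = g − e.
This gives a 7×21 integer matrix of rank 6; reducing to Smith normal form yields diagonal entries (1,1,1,1,1,1).

The boundary map ∂_2: C_2 → C_1 sends each 2-simplex [p,q,r] to [q,r] − [p,r] + [p,q]. For instance
  ∂bef = ef − bf + be,
  ∂ace = ce − ae + ac.
The 21×14 boundary matrix has rank 13 and Smith normal form diag(1,1,1,1,1,1,1,1,1,1,1,1,1).

Reading off H_k = ker ∂_k / im ∂_{k+1}:

  H_0: rank C_0 − rank ∂_1 = 7 − 6 = 1, and the invariant factors of ∂_1 are all 1, so H_0 = Z.
  H_1: rank ker ∂_1 − rank ∂_2 = (21 − 6) − 13 = 2, and the invariant factors of ∂_2 are all 1, so H_1 = Z^2.
  H_2: rank ker ∂_2 − rank ∂_3 = (14 − 13) − 0 = 1, and there is no ∂_3, so H_2 = Z.

(K is a triangulation of the torus T^2.)

Hence the Betti numbers are b_0 = 1, b_1 = 2, b_2 = 1.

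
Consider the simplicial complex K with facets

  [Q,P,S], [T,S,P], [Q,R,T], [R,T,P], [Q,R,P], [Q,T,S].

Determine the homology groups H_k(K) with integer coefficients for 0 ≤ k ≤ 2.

H_0 = Z,  H_1 = 0,  H_2 = Z.

Fix the vertex order P < Q < R < S < T and write every simplex with vertices in increasing order. Then dim K = 2 and the simplices of K are:

  0-simplices (5): P, Q, R, S, T
  1-simplices (9): PQ, PR, PS, PT, QR, QS, QT, RT, ST
  2-simplices (6): PQR, PQS, PRT, PST, QRT, QST

giving chain groups C_0 ≅ Z^5, C_1 ≅ Z^9, C_2 ≅ Z^6.

Boundary ∂_1: C_1 → C_0 maps an edge to its endpoints' difference, ∂[p,q] = q − p. For instance
  ∂PR = R − P.
This gives a 5×9 integer matrix of rank 4; reducing to Smith normal form yields diagonal entries (1,1,1,1).

∂_2: C_2 → C_1 maps a triangle to the signed sum of its edges. For instance
  ∂PQR = QR − PR + PQ,
  ∂PRT = RT − PT + PR.
As a 9×6 matrix over Z this has rank 5, with invariant factors (1,1,1,1,1).

From H_k ≅ ker(∂_k) / im(∂_{k+1}) we obtain:

  H_0: rank C_0 − rank ∂_1 = 5 − 4 = 1, and the invariant factors of ∂_1 are all 1, so H_0 = Z.
  H_1: rank ker ∂_1 − rank ∂_2 = (9 − 4) − 5 = 0, and the invariant factors of ∂_2 are all 1, so H_1 = 0.
  H_2: rank ker ∂_2 − rank ∂_3 = (6 − 5) − 0 = 1, and there is no ∂_3, so H_2 = Z.

As a check, the Euler characteristic is 5 − 9 + 6 = 2, which agrees with 1 − 0 + 1 = 2.
(K is a triangulation of the 2-sphere S^2.)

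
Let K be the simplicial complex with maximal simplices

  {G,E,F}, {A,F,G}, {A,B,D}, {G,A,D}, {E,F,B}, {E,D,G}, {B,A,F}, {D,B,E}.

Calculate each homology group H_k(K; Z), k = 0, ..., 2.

We work with the vertex ordering A < B < D < E < F < G. The simplices of K, each written with vertices in increasing order, are:

  0-simplices (6): A, B, D, E, F, G
  1-simplices (12): AB, AD, AF, AG, BD, BE, BF, DE, DG, EF, EG, FG
  2-simplices (8): ABD, ABF, ADG, AFG, BDE, BEF, DEG, EFG

so the chain groups are C_0 ≅ Z^6, C_1 ≅ Z^12, C_2 ≅ Z^8.

The boundary map ∂_1: C_1 → C_0 is given by ∂[p,q] = [q] − [p]. For instance
  ∂BF = F − B.
The 6×12 boundary matrix has rank 5 and Smith normal form diag(1,1,1,1,1).

∂_2: C_2 → C_1 maps a triangle to the signed sum of its edges. For instance
  ∂DEG = EG − DG + DE,
  ∂BDE = DE − BE + BD.
This gives a 12×8 integer matrix of rank 7; reducing to Smith normal form yields diagonal entries (1,1,1,1,1,1,1).

Now H_k = ker ∂_k / im ∂_{k+1}, so:

  H_0: rank C_0 − rank ∂_1 = 6 − 5 = 1, and the invariant factors of ∂_1 are all 1, so H_0 = Z.
  H_1: rank ker ∂_1 − rank ∂_2 = (12 − 5) − 7 = 0, and the invariant factors of ∂_2 are all 1, so H_1 = 0.
  H_2: rank ker ∂_2 − rank ∂_3 = (8 − 7) − 0 = 1, and there is no ∂_3, so H_2 = Z.

(K is a triangulation of the 2-sphere S^2.)

H_0 = Z,  H_1 = 0,  H_2 = Z.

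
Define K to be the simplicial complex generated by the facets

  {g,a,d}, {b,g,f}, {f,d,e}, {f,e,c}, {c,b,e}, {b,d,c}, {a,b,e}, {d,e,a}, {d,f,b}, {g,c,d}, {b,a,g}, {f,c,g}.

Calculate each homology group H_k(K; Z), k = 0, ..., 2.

H_0 ≅ Z,  H_1 ≅ Z/2Z,  H_2 = 0.

K has 7 vertices, 18 edges, 12 triangles.
rank ∂_0 = 0, rank ∂_1 = 6 ⇒ b_0 = 7 − 0 − 6 = 1; all invariant factors of ∂_1 are 1 so no torsion. So H_0 ≅ Z.
rank ∂_1 = 6, rank ∂_2 = 12 ⇒ b_1 = 18 − 6 − 12 = 0; ∂_2 has invariant factor(s) [2] giving torsion. So H_1 ≅ Z/2Z.
rank ∂_2 = 12, rank ∂_3 = 0 ⇒ b_2 = 12 − 12 − 0 = 0. So H_2 ≅ 0.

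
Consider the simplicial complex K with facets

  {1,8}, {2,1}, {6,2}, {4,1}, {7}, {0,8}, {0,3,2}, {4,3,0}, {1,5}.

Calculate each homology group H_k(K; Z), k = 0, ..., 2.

K has 9 vertices, 11 edges, 2 triangles.
rank ∂_0 = 0, rank ∂_1 = 7 ⇒ b_0 = 9 − 0 − 7 = 2; all invariant factors of ∂_1 are 1 so no torsion. So H_0 = Z^2.
rank ∂_1 = 7, rank ∂_2 = 2 ⇒ b_1 = 11 − 7 − 2 = 2; all invariant factors of ∂_2 are 1 so no torsion. So H_1 = Z^2.
rank ∂_2 = 2, rank ∂_3 = 0 ⇒ b_2 = 2 − 2 − 0 = 0. So H_2 = 0.

H_0 = Z^2,  H_1 = Z^2,  H_2 = 0.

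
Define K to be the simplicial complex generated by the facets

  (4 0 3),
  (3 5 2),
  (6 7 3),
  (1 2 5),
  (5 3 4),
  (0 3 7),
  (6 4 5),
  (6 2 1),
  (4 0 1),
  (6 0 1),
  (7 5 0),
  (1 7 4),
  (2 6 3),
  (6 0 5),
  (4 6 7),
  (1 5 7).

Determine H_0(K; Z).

H_0 = Z.

K has 8 vertices, 24 edges, 16 triangles.
rank ∂_0 = 0, rank ∂_1 = 7 ⇒ b_0 = 8 − 0 − 7 = 1; all invariant factors of ∂_1 are 1 so no torsion. So H_0 = Z.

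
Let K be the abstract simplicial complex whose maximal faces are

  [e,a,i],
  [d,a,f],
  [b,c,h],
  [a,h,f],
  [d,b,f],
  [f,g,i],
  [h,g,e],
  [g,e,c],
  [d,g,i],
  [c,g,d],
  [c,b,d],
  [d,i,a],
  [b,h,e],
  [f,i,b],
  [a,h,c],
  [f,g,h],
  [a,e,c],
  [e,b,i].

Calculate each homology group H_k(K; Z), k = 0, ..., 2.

Take the total order a < b < c < d < e < f < g < h < i on the vertex set. Then K (dimension 2) consists of the simplices:

  0-simplices (9): a, b, c, d, e, f, g, h, i
  1-simplices (27): ac, ad, ae, af, ah, ai, bc, bd, be, bf, bh, bi, cd, ce, cg, ch, df, dg, di, eg, eh, ei, fg, fh, fi, gh, gi
  2-simplices (18): ace, ach, adf, adi, aei, afh, bcd, bch, bdf, beh, bei, bfi, cdg, ceg, dgi, egh, fgh, fgi

Hence C_0 ≅ Z^9, C_1 ≅ Z^27, C_2 ≅ Z^18.

∂_1: C_1 → C_0 maps an edge to its endpoints' difference, ∂[p,q] = q − p. For instance
  ∂ad = d − a.
This gives a 9×27 integer matrix of rank 8; reducing to Smith normal form yields diagonal entries (1,1,1,1,1,1,1,1).

The boundary map ∂_2: C_2 → C_1 sends each 2-simplex [p,q,r] to [q,r] − [p,r] + [p,q]. For instance
  ∂beh = eh − bh + be,
  ∂egh = gh − eh + eg.
The resulting 27×18 matrix has rank 18, and its Smith normal form has invariant factors (1,1,1,1,1,1,1,1,1,1,1,1,1,1,1,1,1,2).

Reading off H_k = ker ∂_k / im ∂_{k+1}:

  H_0: rank C_0 − rank ∂_1 = 9 − 8 = 1, and the invariant factors of ∂_1 are all 1, so H_0 ≅ Z.
  H_1: rank ker ∂_1 − rank ∂_2 = (27 − 8) − 18 = 1, and ∂_2 has invariant factor 2 > 1, so H_1 ≅ Z ⊕ Z/2Z.
  H_2: rank ker ∂_2 − rank ∂_3 = (18 − 18) − 0 = 0, and there is no ∂_3, so H_2 ≅ 0.

H_0 ≅ Z,  H_1 ≅ Z ⊕ Z/2Z,  H_2 = 0.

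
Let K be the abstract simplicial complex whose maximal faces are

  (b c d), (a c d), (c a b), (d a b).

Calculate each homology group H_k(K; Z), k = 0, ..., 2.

H_0 ≅ Z,  H_1 = 0,  H_2 ≅ Z.

Order the vertices as a < b < c < d. Listing each simplex with vertices in this order, K has dimension 2 with simplices:

  0-simplices (4): a, b, c, d
  1-simplices (6): ab, ac, ad, bc, bd, cd
  2-simplices (4): abc, abd, acd, bcd

so the chain groups are C_0 ≅ Z^4, C_1 ≅ Z^6, C_2 ≅ Z^4.

Boundary ∂_1: C_1 → C_0 maps an edge to its endpoints' difference, ∂[p,q] = q − p. For instance
  ∂ad = d − a.
The 4×6 boundary matrix has rank 3 and Smith normal form diag(1,1,1).

The boundary map ∂_2: C_2 → C_1 sends each 2-simplex [p,q,r] to [q,r] − [p,r] + [p,q]. For instance
  ∂abc = bc − ac + ab,
  ∂acd = cd − ad + ac.
The 6×4 boundary matrix has rank 3 and Smith normal form diag(1,1,1).

Reading off H_k = ker ∂_k / im ∂_{k+1}:

  H_0: rank C_0 − rank ∂_1 = 4 − 3 = 1, and the invariant factors of ∂_1 are all 1, so H_0 ≅ Z.
  H_1: rank ker ∂_1 − rank ∂_2 = (6 − 3) − 3 = 0, and the invariant factors of ∂_2 are all 1, so H_1 ≅ 0.
  H_2: rank ker ∂_2 − rank ∂_3 = (4 − 3) − 0 = 1, and there is no ∂_3, so H_2 ≅ Z.

As a check, the Euler characteristic is 4 − 6 + 4 = 2, which agrees with 1 − 0 + 1 = 2.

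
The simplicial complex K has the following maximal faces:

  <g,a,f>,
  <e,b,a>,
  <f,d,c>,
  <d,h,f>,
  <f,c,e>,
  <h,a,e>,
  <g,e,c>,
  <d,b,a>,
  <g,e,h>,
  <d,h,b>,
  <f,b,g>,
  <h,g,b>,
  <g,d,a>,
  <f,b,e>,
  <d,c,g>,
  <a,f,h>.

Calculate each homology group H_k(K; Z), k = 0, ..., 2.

H_0 ≅ Z,  H_1 ≅ Z^2,  H_2 ≅ Z.

Order the vertices as a < b < c < d < e < f < g < h. Listing each simplex with vertices in this order, K has dimension 2 with simplices:

  0-simplices (8): a, b, c, d, e, f, g, h
  1-simplices (24): ab, ad, ae, af, ag, ah, bd, be, bf, bg, bh, cd, ce, cf, cg, df, dg, dh, ef, eg, eh, fg, fh, gh
  2-simplices (16): abd, abe, adg, aeh, afg, afh, bdh, bef, bfg, bgh, cdf, cdg, cef, ceg, dfh, egh

Hence C_0 ≅ Z^8, C_1 ≅ Z^24, C_2 ≅ Z^16.

Boundary ∂_1: C_1 → C_0 maps an edge to its endpoints' difference, ∂[p,q] = q − p.
This gives a 8×24 integer matrix of rank 7; reducing to Smith normal form yields diagonal entries (1,1,1,1,1,1,1).

Boundary ∂_2: C_2 → C_1 sends each 2-simplex [p,q,r] to [q,r] − [p,r] + [p,q]. For instance
  ∂aeh = eh − ah + ae,
  ∂afg = fg − ag + af.
The 24×16 boundary matrix has rank 15 and Smith normal form diag(1,1,1,1,1,1,1,1,1,1,1,1,1,1,1).

Now H_k = ker ∂_k / im ∂_{k+1}, so:

  H_0: rank C_0 − rank ∂_1 = 8 − 7 = 1, and the invariant factors of ∂_1 are all 1, so H_0 = Z.
  H_1: rank ker ∂_1 − rank ∂_2 = (24 − 7) − 15 = 2, and the invariant factors of ∂_2 are all 1, so H_1 = Z^2.
  H_2: rank ker ∂_2 − rank ∂_3 = (16 − 15) − 0 = 1, and there is no ∂_3, so H_2 = Z.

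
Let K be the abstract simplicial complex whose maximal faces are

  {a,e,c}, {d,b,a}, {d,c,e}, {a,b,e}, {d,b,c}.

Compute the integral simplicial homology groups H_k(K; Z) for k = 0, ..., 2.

H_0 = Z,  H_1 = Z,  H_2 = 0.

Take the total order a < b < c < d < e on the vertex set. Then K (dimension 2) consists of the simplices:

  0-simplices (5): a, b, c, d, e
  1-simplices (10): ab, ac, ad, ae, bc, bd, be, cd, ce, de
  2-simplices (5): abd, abe, ace, bcd, cde

so the chain groups are C_0 ≅ Z^5, C_1 ≅ Z^10, C_2 ≅ Z^5.

∂_1: C_1 → C_0 is given by ∂[p,q] = [q] − [p].
As a 5×10 matrix over Z this has rank 4, with invariant factors (1,1,1,1).

The boundary map ∂_2: C_2 → C_1 acts by ∂[p,q,r] = [q,r] − [p,r] + [p,q]. For instance
  ∂abe = be − ae + ab,
  ∂ace = ce − ae + ac.
This gives a 10×5 integer matrix of rank 5; reducing to Smith normal form yields diagonal entries (1,1,1,1,1).

Now H_k = ker ∂_k / im ∂_{k+1}, so:

  H_0: rank C_0 − rank ∂_1 = 5 − 4 = 1, and the invariant factors of ∂_1 are all 1, so H_0 ≅ Z.
  H_1: rank ker ∂_1 − rank ∂_2 = (10 − 4) − 5 = 1, and the invariant factors of ∂_2 are all 1, so H_1 ≅ Z.
  H_2: rank ker ∂_2 − rank ∂_3 = (5 − 5) − 0 = 0, and there is no ∂_3, so H_2 ≅ 0.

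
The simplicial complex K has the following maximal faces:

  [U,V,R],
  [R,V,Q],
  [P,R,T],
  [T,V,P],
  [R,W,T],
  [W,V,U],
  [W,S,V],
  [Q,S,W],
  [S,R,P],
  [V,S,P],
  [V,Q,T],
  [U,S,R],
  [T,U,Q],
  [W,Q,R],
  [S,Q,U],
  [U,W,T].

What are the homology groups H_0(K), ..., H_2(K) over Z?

H_0 = Z,  H_1 = Z^2,  H_2 = Z.

K has 8 vertices, 24 edges, 16 triangles.
rank ∂_0 = 0, rank ∂_1 = 7 ⇒ b_0 = 8 − 0 − 7 = 1; all invariant factors of ∂_1 are 1 so no torsion. So H_0 = Z.
rank ∂_1 = 7, rank ∂_2 = 15 ⇒ b_1 = 24 − 7 − 15 = 2; all invariant factors of ∂_2 are 1 so no torsion. So H_1 = Z^2.
rank ∂_2 = 15, rank ∂_3 = 0 ⇒ b_2 = 16 − 15 − 0 = 1. So H_2 = Z.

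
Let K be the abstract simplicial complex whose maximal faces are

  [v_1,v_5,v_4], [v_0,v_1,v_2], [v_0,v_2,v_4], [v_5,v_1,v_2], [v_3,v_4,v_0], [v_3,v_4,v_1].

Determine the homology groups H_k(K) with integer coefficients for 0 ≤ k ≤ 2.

Order the vertices as v_0 < v_1 < v_2 < v_3 < v_4 < v_5. Listing each simplex with vertices in this order, K has dimension 2 with simplices:

  0-simplices (6): [v_0], [v_1], [v_2], [v_3], [v_4], [v_5]
  1-simplices (12): [v_0,v_1], [v_0,v_2], [v_0,v_3], [v_0,v_4], [v_1,v_2], [v_1,v_3], [v_1,v_4], [v_1,v_5], [v_2,v_4], [v_2,v_5], [v_3,v_4], [v_4,v_5]
  2-simplices (6): [v_0,v_1,v_2], [v_0,v_2,v_4], [v_0,v_3,v_4], [v_1,v_2,v_5], [v_1,v_3,v_4], [v_1,v_4,v_5]

Hence C_0 ≅ Z^6, C_1 ≅ Z^12, C_2 ≅ Z^6.

∂_1: C_1 → C_0 sends each edge [p,q] (with p < q) to q − p. For instance
  ∂[v_0,v_3] = [v_3] − [v_0].
This gives a 6×12 integer matrix of rank 5; reducing to Smith normal form yields diagonal entries (1,1,1,1,1).

Boundary ∂_2: C_2 → C_1 sends each 2-simplex [p,q,r] to [q,r] − [p,r] + [p,q]. For instance
  ∂[v_0,v_1,v_2] = [v_1,v_2] − [v_0,v_2] + [v_0,v_1],
  ∂[v_0,v_3,v_4] = [v_3,v_4] − [v_0,v_4] + [v_0,v_3].
As a 12×6 matrix over Z this has rank 6, with invariant factors (1,1,1,1,1,1).

Computing H_k = (kernel of ∂_k) / (image of ∂_{k+1}):

  H_0: rank C_0 − rank ∂_1 = 6 − 5 = 1, and the invariant factors of ∂_1 are all 1, so H_0 ≅ Z.
  H_1: rank ker ∂_1 − rank ∂_2 = (12 − 5) − 6 = 1, and the invariant factors of ∂_2 are all 1, so H_1 ≅ Z.
  H_2: rank ker ∂_2 − rank ∂_3 = (6 − 6) − 0 = 0, and there is no ∂_3, so H_2 ≅ 0.

H_0 = Z,  H_1 = Z,  H_2 = 0.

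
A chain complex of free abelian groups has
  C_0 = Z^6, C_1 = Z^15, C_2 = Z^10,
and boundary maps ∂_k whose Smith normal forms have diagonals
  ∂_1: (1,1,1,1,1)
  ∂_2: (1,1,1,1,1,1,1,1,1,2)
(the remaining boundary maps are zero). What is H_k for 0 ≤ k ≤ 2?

H_0 = Z,  H_1 = Z/2Z,  H_2 = 0.

H_0: b_0 = 6 − 0 − 5 = 1; torsion from ∂_1 factors > 1: none. So H_0 = Z.
H_1: b_1 = 15 − 5 − 10 = 0; torsion from ∂_2 factors > 1: [2]. So H_1 = Z/2Z.
H_2: b_2 = 10 − 10 − 0 = 0; torsion from ∂_3 factors > 1: none. So H_2 = 0.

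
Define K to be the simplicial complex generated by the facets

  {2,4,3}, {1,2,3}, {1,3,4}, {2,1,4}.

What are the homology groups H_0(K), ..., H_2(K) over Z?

H_0 ≅ Z,  H_1 = 0,  H_2 ≅ Z.

Order the vertices as 1 < 2 < 3 < 4. Listing each simplex with vertices in this order, K has dimension 2 with simplices:

  0-simplices (4): [1], [2], [3], [4]
  1-simplices (6): [1,2], [1,3], [1,4], [2,3], [2,4], [3,4]
  2-simplices (4): [1,2,3], [1,2,4], [1,3,4], [2,3,4]

Hence C_0 ≅ Z^4, C_1 ≅ Z^6, C_2 ≅ Z^4.

Boundary ∂_1: C_1 → C_0 maps an edge to its endpoints' difference, ∂[p,q] = q − p. For instance
  ∂[1,4] = [4] − [1].
This gives a 4×6 integer matrix of rank 3; reducing to Smith normal form yields diagonal entries (1,1,1).

Boundary ∂_2: C_2 → C_1 sends each 2-simplex [p,q,r] to [q,r] − [p,r] + [p,q]. For instance
  ∂[1,3,4] = [3,4] − [1,4] + [1,3],
  ∂[1,2,3] = [2,3] − [1,3] + [1,2].
The resulting 6×4 matrix has rank 3, and its Smith normal form has invariant factors (1,1,1).

Now H_k = ker ∂_k / im ∂_{k+1}, so:

  H_0: rank C_0 − rank ∂_1 = 4 − 3 = 1, and the invariant factors of ∂_1 are all 1, so H_0 = Z.
  H_1: rank ker ∂_1 − rank ∂_2 = (6 − 3) − 3 = 0, and the invariant factors of ∂_2 are all 1, so H_1 = 0.
  H_2: rank ker ∂_2 − rank ∂_3 = (4 − 3) − 0 = 1, and there is no ∂_3, so H_2 = Z.

As a check, the Euler characteristic is 4 − 6 + 4 = 2, which agrees with 1 − 0 + 1 = 2.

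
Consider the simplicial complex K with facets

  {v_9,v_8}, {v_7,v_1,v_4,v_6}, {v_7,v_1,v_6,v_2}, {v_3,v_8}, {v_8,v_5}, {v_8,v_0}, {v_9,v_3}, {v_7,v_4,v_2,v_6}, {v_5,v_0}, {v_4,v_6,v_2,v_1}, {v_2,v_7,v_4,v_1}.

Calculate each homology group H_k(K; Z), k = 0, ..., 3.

K has 10 vertices, 16 edges, 10 triangles, 5 3-simplices.
rank ∂_0 = 0, rank ∂_1 = 8 ⇒ b_0 = 10 − 0 − 8 = 2; all invariant factors of ∂_1 are 1 so no torsion. So H_0 = Z^2.
rank ∂_1 = 8, rank ∂_2 = 6 ⇒ b_1 = 16 − 8 − 6 = 2; all invariant factors of ∂_2 are 1 so no torsion. So H_1 = Z^2.
rank ∂_2 = 6, rank ∂_3 = 4 ⇒ b_2 = 10 − 6 − 4 = 0; all invariant factors of ∂_3 are 1 so no torsion. So H_2 = 0.
rank ∂_3 = 4, rank ∂_4 = 0 ⇒ b_3 = 5 − 4 − 0 = 1. So H_3 = Z.

H_0 ≅ Z^2,  H_1 ≅ Z^2,  H_2 = 0,  H_3 ≅ Z.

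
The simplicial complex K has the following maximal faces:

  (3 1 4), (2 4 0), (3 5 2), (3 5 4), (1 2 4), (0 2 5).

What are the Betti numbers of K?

Fix the vertex order 0 < 1 < 2 < 3 < 4 < 5 and write every simplex with vertices in increasing order. Then dim K = 2 and the simplices of K are:

  0-simplices (6): [0], [1], [2], [3], [4], [5]
  1-simplices (12): [0,2], [0,4], [0,5], [1,2], [1,3], [1,4], [2,3], [2,4], [2,5], [3,4], [3,5], [4,5]
  2-simplices (6): [0,2,4], [0,2,5], [1,2,4], [1,3,4], [2,3,5], [3,4,5]

Hence C_0 ≅ Z^6, C_1 ≅ Z^12, C_2 ≅ Z^6.

Boundary ∂_1: C_1 → C_0 sends each edge [p,q] (with p < q) to q − p. For instance
  ∂[1,2] = [2] − [1].
The resulting 6×12 matrix has rank 5, and its Smith normal form has invariant factors (1,1,1,1,1).

∂_2: C_2 → C_1 maps a triangle to the signed sum of its edges. For instance
  ∂[1,2,4] = [2,4] − [1,4] + [1,2],
  ∂[2,3,5] = [3,5] − [2,5] + [2,3].
As a 12×6 matrix over Z this has rank 6, with invariant factors (1,1,1,1,1,1).

From H_k ≅ ker(∂_k) / im(∂_{k+1}) we obtain:

  H_0: rank C_0 − rank ∂_1 = 6 − 5 = 1, and the invariant factors of ∂_1 are all 1, so H_0 ≅ Z.
  H_1: rank ker ∂_1 − rank ∂_2 = (12 − 5) − 6 = 1, and the invariant factors of ∂_2 are all 1, so H_1 ≅ Z.
  H_2: rank ker ∂_2 − rank ∂_3 = (6 − 6) − 0 = 0, and there is no ∂_3, so H_2 ≅ 0.

Hence the Betti numbers are b_0 = 1, b_1 = 1, b_2 = 0.

b_0 = 1, b_1 = 1, b_2 = 0.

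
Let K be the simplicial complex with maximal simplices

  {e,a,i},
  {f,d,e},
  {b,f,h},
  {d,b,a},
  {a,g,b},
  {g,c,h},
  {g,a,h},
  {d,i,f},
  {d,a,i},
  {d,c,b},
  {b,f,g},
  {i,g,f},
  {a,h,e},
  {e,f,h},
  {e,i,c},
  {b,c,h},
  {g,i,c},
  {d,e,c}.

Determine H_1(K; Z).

K has 9 vertices, 27 edges, 18 triangles.
rank ∂_1 = 8, rank ∂_2 = 18 ⇒ b_1 = 27 − 8 − 18 = 1; ∂_2 has invariant factor(s) [2] giving torsion. So H_1 ≅ Z ⊕ Z_2.

H_1 ≅ Z ⊕ Z_2.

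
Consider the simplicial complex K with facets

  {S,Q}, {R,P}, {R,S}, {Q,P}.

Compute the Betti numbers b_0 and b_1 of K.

b_0 = 1, b_1 = 1.

Fix the vertex order P < Q < R < S and write every simplex with vertices in increasing order. Then dim K = 1 and the simplices of K are:

  0-simplices (4): P, Q, R, S
  1-simplices (4): PQ, PR, QS, RS

Hence C_0 ≅ Z^4, C_1 ≅ Z^4.

∂_1: C_1 → C_0 is given by ∂[p,q] = [q] − [p]. For instance
  ∂PR = R − P.
As a 4×4 matrix over Z this has rank 3, with invariant factors (1,1,1).

Reading off H_k = ker ∂_k / im ∂_{k+1}:

  H_0: rank C_0 − rank ∂_1 = 4 − 3 = 1, and the invariant factors of ∂_1 are all 1, so H_0 = Z.
  H_1: rank ker ∂_1 − rank ∂_2 = (4 − 3) − 0 = 1, and there is no ∂_2, so H_1 = Z.

As a check, the Euler characteristic is 4 − 4 = 0, which agrees with 1 − 1 = 0.

Hence the Betti numbers are b_0 = 1, b_1 = 1.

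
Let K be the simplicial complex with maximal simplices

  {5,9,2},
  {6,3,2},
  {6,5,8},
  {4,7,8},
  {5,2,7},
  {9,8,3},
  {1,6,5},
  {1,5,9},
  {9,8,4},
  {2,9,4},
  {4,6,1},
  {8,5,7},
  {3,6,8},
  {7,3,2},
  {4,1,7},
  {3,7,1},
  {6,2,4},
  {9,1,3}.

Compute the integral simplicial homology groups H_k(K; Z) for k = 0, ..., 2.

K has 9 vertices, 27 edges, 18 triangles.
rank ∂_0 = 0, rank ∂_1 = 8 ⇒ b_0 = 9 − 0 − 8 = 1; all invariant factors of ∂_1 are 1 so no torsion. So H_0 ≅ Z.
rank ∂_1 = 8, rank ∂_2 = 17 ⇒ b_1 = 27 − 8 − 17 = 2; all invariant factors of ∂_2 are 1 so no torsion. So H_1 ≅ Z^2.
rank ∂_2 = 17, rank ∂_3 = 0 ⇒ b_2 = 18 − 17 − 0 = 1. So H_2 ≅ Z.

H_0 ≅ Z,  H_1 ≅ Z^2,  H_2 ≅ Z.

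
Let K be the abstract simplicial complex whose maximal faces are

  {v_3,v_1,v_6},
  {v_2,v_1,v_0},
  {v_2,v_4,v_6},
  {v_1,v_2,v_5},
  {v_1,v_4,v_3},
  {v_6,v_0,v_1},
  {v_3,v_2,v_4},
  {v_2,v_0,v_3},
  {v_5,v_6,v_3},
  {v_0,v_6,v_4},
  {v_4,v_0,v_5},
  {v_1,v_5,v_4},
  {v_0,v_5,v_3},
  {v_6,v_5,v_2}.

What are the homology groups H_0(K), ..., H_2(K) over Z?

Fix the vertex order v_0 < v_1 < v_2 < v_3 < v_4 < v_5 < v_6 and write every simplex with vertices in increasing order. Then dim K = 2 and the simplices of K are:

  0-simplices (7): [v_0], [v_1], [v_2], [v_3], [v_4], [v_5], [v_6]
  1-simplices (21): (21 of them)
  2-simplices (14): (14 of them)

so the chain groups are C_0 ≅ Z^7, C_1 ≅ Z^21, C_2 ≅ Z^14.

Boundary ∂_1: C_1 → C_0 is given by ∂[p,q] = [q] − [p].
As a 7×21 matrix over Z this has rank 6, with invariant factors (1,1,1,1,1,1).

Boundary ∂_2: C_2 → C_1 acts by ∂[p,q,r] = [q,r] − [p,r] + [p,q]. For instance
  ∂[v_0,v_4,v_6] = [v_4,v_6] − [v_0,v_6] + [v_0,v_4],
  ∂[v_0,v_2,v_3] = [v_2,v_3] − [v_0,v_3] + [v_0,v_2].
This gives a 21×14 integer matrix of rank 13; reducing to Smith normal form yields diagonal entries (1,1,1,1,1,1,1,1,1,1,1,1,1).

Now H_k = ker ∂_k / im ∂_{k+1}, so:

  H_0: rank C_0 − rank ∂_1 = 7 − 6 = 1, and the invariant factors of ∂_1 are all 1, so H_0 = Z.
  H_1: rank ker ∂_1 − rank ∂_2 = (21 − 6) − 13 = 2, and the invariant factors of ∂_2 are all 1, so H_1 = Z^2.
  H_2: rank ker ∂_2 − rank ∂_3 = (14 − 13) − 0 = 1, and there is no ∂_3, so H_2 = Z.

As a check, the Euler characteristic is 7 − 21 + 14 = 0, which agrees with 1 − 2 + 1 = 0.

H_0 ≅ Z,  H_1 ≅ Z^2,  H_2 ≅ Z.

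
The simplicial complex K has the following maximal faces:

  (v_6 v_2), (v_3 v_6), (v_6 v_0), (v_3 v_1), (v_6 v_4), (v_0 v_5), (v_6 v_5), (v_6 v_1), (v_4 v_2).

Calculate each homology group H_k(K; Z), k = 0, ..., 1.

Take the total order v_0 < v_1 < v_2 < v_3 < v_4 < v_5 < v_6 on the vertex set. Then K (dimension 1) consists of the simplices:

  0-simplices (7): [v_0], [v_1], [v_2], [v_3], [v_4], [v_5], [v_6]
  1-simplices (9): [v_0,v_5], [v_0,v_6], [v_1,v_3], [v_1,v_6], [v_2,v_4], [v_2,v_6], [v_3,v_6], [v_4,v_6], [v_5,v_6]

giving chain groups C_0 ≅ Z^7, C_1 ≅ Z^9.

The boundary map ∂_1: C_1 → C_0 sends each edge [p,q] (with p < q) to q − p.
As a 7×9 matrix over Z this has rank 6, with invariant factors (1,1,1,1,1,1).

Computing H_k = (kernel of ∂_k) / (image of ∂_{k+1}):

  H_0: rank C_0 − rank ∂_1 = 7 − 6 = 1, and the invariant factors of ∂_1 are all 1, so H_0 ≅ Z.
  H_1: rank ker ∂_1 − rank ∂_2 = (9 − 6) − 0 = 3, and there is no ∂_2, so H_1 ≅ Z^3.

(K is a triangulation of a wedge of 3 circles.)

H_0 ≅ Z,  H_1 ≅ Z^3.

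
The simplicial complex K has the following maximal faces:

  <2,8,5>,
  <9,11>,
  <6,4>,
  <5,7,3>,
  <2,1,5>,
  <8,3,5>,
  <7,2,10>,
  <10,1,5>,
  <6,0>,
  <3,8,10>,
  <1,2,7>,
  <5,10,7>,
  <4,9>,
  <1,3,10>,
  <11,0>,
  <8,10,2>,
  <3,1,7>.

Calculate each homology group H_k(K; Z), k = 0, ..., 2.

H_0 = Z^2,  H_1 = Z ⊕ Z/2,  H_2 = 0.

We work with the vertex ordering 0 < 1 < 2 < 3 < 4 < 5 < 6 < 7 < 8 < 9 < 10 < 11. The simplices of K, each written with vertices in increasing order, are:

  0-simplices (12): [0], [1], [2], [3], [4], [5], [6], [7], [8], [9], [10], [11]
  1-simplices (23): (23 of them)
  2-simplices (12): [1,2,5], [1,2,7], [1,3,7], [1,3,10], [1,5,10], [2,5,8], [2,7,10], [2,8,10], [3,5,7], [3,5,8], [3,8,10], [5,7,10]

giving chain groups C_0 ≅ Z^12, C_1 ≅ Z^23, C_2 ≅ Z^12.

The boundary map ∂_1: C_1 → C_0 is given by ∂[p,q] = [q] − [p]. For instance
  ∂[1,7] = [7] − [1].
The 12×23 boundary matrix has rank 10 and Smith normal form diag(1,1,1,1,1,1,1,1,1,1).

∂_2: C_2 → C_1 sends each 2-simplex [p,q,r] to [q,r] − [p,r] + [p,q]. For instance
  ∂[1,3,10] = [3,10] − [1,10] + [1,3],
  ∂[3,8,10] = [8,10] − [3,10] + [3,8].
This gives a 23×12 integer matrix of rank 12; reducing to Smith normal form yields diagonal entries (1,1,1,1,1,1,1,1,1,1,1,2).

Now H_k = ker ∂_k / im ∂_{k+1}, so:

  H_0: rank C_0 − rank ∂_1 = 12 − 10 = 2, and the invariant factors of ∂_1 are all 1, so H_0 = Z^2.
  H_1: rank ker ∂_1 − rank ∂_2 = (23 − 10) − 12 = 1, and ∂_2 has invariant factor 2 > 1, so H_1 = Z ⊕ Z/2.
  H_2: rank ker ∂_2 − rank ∂_3 = (12 − 12) − 0 = 0, and there is no ∂_3, so H_2 = 0.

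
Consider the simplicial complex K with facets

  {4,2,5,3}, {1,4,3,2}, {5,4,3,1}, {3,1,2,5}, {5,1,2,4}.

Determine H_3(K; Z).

H_3 = Z.

Fix the vertex order 1 < 2 < 3 < 4 < 5 and write every simplex with vertices in increasing order. Then dim K = 3 and the simplices of K are:

  0-simplices (5): [1], [2], [3], [4], [5]
  1-simplices (10): [1,2], [1,3], [1,4], [1,5], [2,3], [2,4], [2,5], [3,4], [3,5], [4,5]
  2-simplices (10): [1,2,3], [1,2,4], [1,2,5], [1,3,4], [1,3,5], [1,4,5], [2,3,4], [2,3,5], [2,4,5], [3,4,5]
  3-simplices (5): [1,2,3,4], [1,2,3,5], [1,2,4,5], [1,3,4,5], [2,3,4,5]

Hence C_0 ≅ Z^5, C_1 ≅ Z^10, C_2 ≅ Z^10, C_3 ≅ Z^5.

∂_1: C_1 → C_0 sends each edge [p,q] (with p < q) to q − p. For instance
  ∂[1,2] = [2] − [1].
The resulting 5×10 matrix has rank 4, and its Smith normal form has invariant factors (1,1,1,1).

Boundary ∂_2: C_2 → C_1 sends each 2-simplex [p,q,r] to [q,r] − [p,r] + [p,q]. For instance
  ∂[1,2,3] = [2,3] − [1,3] + [1,2],
  ∂[1,3,5] = [3,5] − [1,5] + [1,3].
This gives a 10×10 integer matrix of rank 6; reducing to Smith normal form yields diagonal entries (1,1,1,1,1,1).

∂_3: C_3 → C_2 sends each 3-simplex σ to the alternating sum Σ_i (−1)^i (σ with its i-th vertex removed). For instance
  ∂[1,3,4,5] = [3,4,5] − [1,4,5] + [1,3,5] − [1,3,4],
  ∂[2,3,4,5] = [3,4,5] − [2,4,5] + [2,3,5] − [2,3,4].
The resulting 10×5 matrix has rank 4, and its Smith normal form has invariant factors (1,1,1,1).

From H_k ≅ ker(∂_k) / im(∂_{k+1}) we obtain:

  H_3: rank ker ∂_3 − rank ∂_4 = (5 − 4) − 0 = 1, and there is no ∂_4, so H_3 ≅ Z.

(K is a triangulation of the 3-sphere S^3.)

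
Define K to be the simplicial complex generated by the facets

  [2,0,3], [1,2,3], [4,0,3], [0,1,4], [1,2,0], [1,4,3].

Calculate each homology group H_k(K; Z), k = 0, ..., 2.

Fix the vertex order 0 < 1 < 2 < 3 < 4 and write every simplex with vertices in increasing order. Then dim K = 2 and the simplices of K are:

  0-simplices (5): [0], [1], [2], [3], [4]
  1-simplices (9): [0,1], [0,2], [0,3], [0,4], [1,2], [1,3], [1,4], [2,3], [3,4]
  2-simplices (6): [0,1,2], [0,1,4], [0,2,3], [0,3,4], [1,2,3], [1,3,4]

giving chain groups C_0 ≅ Z^5, C_1 ≅ Z^9, C_2 ≅ Z^6.

The boundary map ∂_1: C_1 → C_0 maps an edge to its endpoints' difference, ∂[p,q] = q − p.
As a 5×9 matrix over Z this has rank 4, with invariant factors (1,1,1,1).

∂_2: C_2 → C_1 acts by ∂[p,q,r] = [q,r] − [p,r] + [p,q]. For instance
  ∂[0,1,4] = [1,4] − [0,4] + [0,1],
  ∂[1,2,3] = [2,3] − [1,3] + [1,2].
The 9×6 boundary matrix has rank 5 and Smith normal form diag(1,1,1,1,1).

Now H_k = ker ∂_k / im ∂_{k+1}, so:

  H_0: rank C_0 − rank ∂_1 = 5 − 4 = 1, and the invariant factors of ∂_1 are all 1, so H_0 ≅ Z.
  H_1: rank ker ∂_1 − rank ∂_2 = (9 − 4) − 5 = 0, and the invariant factors of ∂_2 are all 1, so H_1 ≅ 0.
  H_2: rank ker ∂_2 − rank ∂_3 = (6 − 5) − 0 = 1, and there is no ∂_3, so H_2 ≅ Z.

(K is a triangulation of the 2-sphere S^2.)

H_0 = Z,  H_1 = 0,  H_2 = Z.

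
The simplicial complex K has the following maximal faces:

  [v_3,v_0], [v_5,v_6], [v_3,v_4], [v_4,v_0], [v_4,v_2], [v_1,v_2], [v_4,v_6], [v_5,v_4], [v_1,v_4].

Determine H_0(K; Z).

K has 7 vertices, 9 edges.
rank ∂_0 = 0, rank ∂_1 = 6 ⇒ b_0 = 7 − 0 − 6 = 1; all invariant factors of ∂_1 are 1 so no torsion. So H_0 ≅ Z.

H_0 ≅ Z.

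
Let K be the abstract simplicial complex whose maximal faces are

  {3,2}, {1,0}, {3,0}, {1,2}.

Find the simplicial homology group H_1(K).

H_1 ≅ Z.

Take the total order 0 < 1 < 2 < 3 on the vertex set. Then K (dimension 1) consists of the simplices:

  0-simplices (4): [0], [1], [2], [3]
  1-simplices (4): [0,1], [0,3], [1,2], [2,3]

giving chain groups C_0 ≅ Z^4, C_1 ≅ Z^4.

∂_1: C_1 → C_0 sends each edge [p,q] (with p < q) to q − p.
As a 4×4 matrix over Z this has rank 3, with invariant factors (1,1,1).

Now H_k = ker ∂_k / im ∂_{k+1}, so:

  H_1: rank ker ∂_1 − rank ∂_2 = (4 − 3) − 0 = 1, and there is no ∂_2, so H_1 ≅ Z.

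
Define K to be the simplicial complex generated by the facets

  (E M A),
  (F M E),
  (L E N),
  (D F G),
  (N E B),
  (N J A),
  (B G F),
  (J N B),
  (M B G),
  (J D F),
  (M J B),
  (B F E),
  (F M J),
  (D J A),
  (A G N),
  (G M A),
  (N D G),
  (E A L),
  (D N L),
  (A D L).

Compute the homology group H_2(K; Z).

We work with the vertex ordering A < B < D < E < F < G < J < L < M < N. The simplices of K, each written with vertices in increasing order, are:

  0-simplices (10): A, B, D, E, F, G, J, L, M, N
  1-simplices (30): AD, AE, AG, AJ, AL, AM, AN, BE, BF, BG, BJ, BM, BN, DF, DG, DJ, DL, DN, EF, EL, EM, EN, FG, FJ, FM, GM, GN, JM, JN, LN
  2-simplices (20): ADJ, ADL, AEL, AEM, AGM, AGN, AJN, BEF, BEN, BFG, BGM, BJM, BJN, DFG, DFJ, DGN, DLN, EFM, ELN, FJM

so the chain groups are C_0 ≅ Z^10, C_1 ≅ Z^30, C_2 ≅ Z^20.

The boundary map ∂_1: C_1 → C_0 sends each edge [p,q] (with p < q) to q − p. For instance
  ∂EF = F − E.
This gives a 10×30 integer matrix of rank 9; reducing to Smith normal form yields diagonal entries (1,1,1,1,1,1,1,1,1).

∂_2: C_2 → C_1 maps a triangle to the signed sum of its edges. For instance
  ∂DLN = LN − DN + DL,
  ∂AJN = JN − AN + AJ.
This gives a 30×20 integer matrix of rank 20; reducing to Smith normal form yields diagonal entries (1,1,1,1,1,1,1,1,1,1,1,1,1,1,1,1,1,1,1,2).

Now H_k = ker ∂_k / im ∂_{k+1}, so:

  H_2: rank ker ∂_2 − rank ∂_3 = (20 − 20) − 0 = 0, and there is no ∂_3, so H_2 = 0.

H_2 = 0.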